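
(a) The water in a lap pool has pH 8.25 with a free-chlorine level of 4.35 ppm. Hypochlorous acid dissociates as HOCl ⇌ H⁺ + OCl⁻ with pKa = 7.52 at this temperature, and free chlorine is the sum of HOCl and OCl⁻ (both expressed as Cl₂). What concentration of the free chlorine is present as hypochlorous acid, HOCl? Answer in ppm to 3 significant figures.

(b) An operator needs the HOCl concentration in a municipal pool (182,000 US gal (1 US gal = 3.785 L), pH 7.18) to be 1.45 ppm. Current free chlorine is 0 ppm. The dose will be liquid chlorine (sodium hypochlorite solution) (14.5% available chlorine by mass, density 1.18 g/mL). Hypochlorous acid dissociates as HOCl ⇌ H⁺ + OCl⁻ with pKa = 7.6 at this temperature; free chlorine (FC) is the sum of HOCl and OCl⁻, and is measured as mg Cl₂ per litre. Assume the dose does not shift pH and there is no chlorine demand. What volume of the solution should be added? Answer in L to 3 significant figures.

(a) 0.683 ppm; (b) 8.06 L

(a) [OCl⁻]/[HOCl] = 10^(pH − pKa) = 10^(8.25 − 7.52) = 10^0.73 = 5.37.
(a) Fraction as HOCl = 1 / (1 + 5.37) = 0.157.
(a) HOCl = 0.157 × 4.35 ppm = 0.6829 ppm.

(b) Volume: 182,000 US gal × 3.785 L/gal = 688,870 L.
(b) [OCl⁻]/[HOCl] = 10^(pH − pKa) = 10^(7.18 − 7.6) = 0.3802; fraction as HOCl = 1/(1 + 0.3802) = 0.7245.
(b) Free chlorine required for 1.45 ppm HOCl: 1.45 / 0.7245 = 2.001 ppm.
(b) FC to add: 2.001 − 0 = 2.001 mg/L as Cl₂.
(b) Cl₂ equivalent: 2.001 mg/L × 688,870 L = 1379 g.
(b) Product at 14.5% available Cl: 1379 / 0.145 = 9508 g.
(b) Volume: 9508 g ÷ 1.18 g/mL = 8057 mL.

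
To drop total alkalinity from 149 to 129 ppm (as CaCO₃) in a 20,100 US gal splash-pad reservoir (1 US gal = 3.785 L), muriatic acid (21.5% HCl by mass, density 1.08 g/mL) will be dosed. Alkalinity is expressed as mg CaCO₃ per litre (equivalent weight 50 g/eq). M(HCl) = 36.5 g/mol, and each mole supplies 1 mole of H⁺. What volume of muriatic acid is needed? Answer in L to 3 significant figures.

4.78 L

Volume: 20,100 US gal × 3.785 L/gal = 76,078 L.
Alkalinity to neutralize: (149 − 129) = 20 mg/L as CaCO₃ × 76,078 L = 1522 g as CaCO₃.
Equivalents of H⁺ required: 1522 ÷ 50 g/eq = 30.43 eq = 30.43 mol HCl.
Mass of HCl: 30.43 × 36.5 = 1111 g.
Mass of 21.5% solution: 1111 / 0.215 = 5166 g.
Volume: 5166 g ÷ 1.08 g/mL = 4784 mL.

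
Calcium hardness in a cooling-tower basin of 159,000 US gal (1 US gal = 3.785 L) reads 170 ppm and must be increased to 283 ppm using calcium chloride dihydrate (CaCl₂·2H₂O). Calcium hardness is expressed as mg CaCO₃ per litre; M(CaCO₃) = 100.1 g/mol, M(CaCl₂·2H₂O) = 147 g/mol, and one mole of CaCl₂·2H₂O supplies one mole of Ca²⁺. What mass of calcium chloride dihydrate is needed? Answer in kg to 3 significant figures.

99.9 kg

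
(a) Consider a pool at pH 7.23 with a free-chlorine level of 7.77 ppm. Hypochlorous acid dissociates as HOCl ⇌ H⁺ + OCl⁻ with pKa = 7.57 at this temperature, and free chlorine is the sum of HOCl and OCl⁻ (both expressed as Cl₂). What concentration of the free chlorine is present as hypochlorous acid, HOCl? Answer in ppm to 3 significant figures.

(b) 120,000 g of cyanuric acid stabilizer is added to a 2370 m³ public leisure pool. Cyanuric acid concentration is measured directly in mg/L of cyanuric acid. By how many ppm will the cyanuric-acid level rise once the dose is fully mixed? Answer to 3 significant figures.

(a) 5.33 ppm; (b) 50.6 ppm

(a) [OCl⁻]/[HOCl] = 10^(pH − pKa) = 10^(7.23 − 7.57) = 10^-0.34 = 0.4571.
(a) Fraction as HOCl = 1 / (1 + 0.4571) = 0.6863.
(a) HOCl = 0.6863 × 7.77 ppm = 5.333 ppm.

(b) Volume: 2370 m³ = 2,370,000 L.
(b) Rise: 120,000 g / 2,370,000 L × 1000 = 50.63 mg/L.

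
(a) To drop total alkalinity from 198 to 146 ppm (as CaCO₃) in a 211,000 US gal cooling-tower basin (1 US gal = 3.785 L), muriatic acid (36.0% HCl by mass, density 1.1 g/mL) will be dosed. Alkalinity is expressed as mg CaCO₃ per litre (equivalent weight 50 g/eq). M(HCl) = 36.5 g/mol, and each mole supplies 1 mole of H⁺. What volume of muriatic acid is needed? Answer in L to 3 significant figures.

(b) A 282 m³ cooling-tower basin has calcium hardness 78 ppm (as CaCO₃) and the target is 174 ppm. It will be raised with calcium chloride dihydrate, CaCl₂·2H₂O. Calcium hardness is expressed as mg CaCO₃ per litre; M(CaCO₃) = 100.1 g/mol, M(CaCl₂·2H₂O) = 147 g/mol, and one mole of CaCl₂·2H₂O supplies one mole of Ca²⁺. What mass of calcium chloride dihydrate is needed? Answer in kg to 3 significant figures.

(a) Volume: 211,000 US gal × 3.785 L/gal = 798,635 L.
(a) Alkalinity to neutralize: (198 − 146) = 52 mg/L as CaCO₃ × 798,635 L = 41,530 g as CaCO₃.
(a) Equivalents of H⁺ required: 41,530 ÷ 50 g/eq = 830.6 eq = 830.6 mol HCl.
(a) Mass of HCl: 830.6 × 36.5 = 30,320 g.
(a) Mass of 36.0% solution: 30,320 / 0.36 = 84,210 g.
(a) Volume: 84,210 g ÷ 1.1 g/mL = 76,560 mL.

(b) Volume: 282 m³ = 282,000 L.
(b) Hardness to add: (174 − 78) = 96 mg/L as CaCO₃ × 282,000 L = 27,070 g as CaCO₃.
(b) Moles of Ca²⁺ (1 mol Ca²⁺ ≡ 1 mol CaCO₃): 27,070 / 100.1 g/mol = 270.4 mol.
(b) Mass of CaCl₂·2H₂O: 270.4 × 147 = 39,760 g.

(a) 76.6 L; (b) 39.8 kg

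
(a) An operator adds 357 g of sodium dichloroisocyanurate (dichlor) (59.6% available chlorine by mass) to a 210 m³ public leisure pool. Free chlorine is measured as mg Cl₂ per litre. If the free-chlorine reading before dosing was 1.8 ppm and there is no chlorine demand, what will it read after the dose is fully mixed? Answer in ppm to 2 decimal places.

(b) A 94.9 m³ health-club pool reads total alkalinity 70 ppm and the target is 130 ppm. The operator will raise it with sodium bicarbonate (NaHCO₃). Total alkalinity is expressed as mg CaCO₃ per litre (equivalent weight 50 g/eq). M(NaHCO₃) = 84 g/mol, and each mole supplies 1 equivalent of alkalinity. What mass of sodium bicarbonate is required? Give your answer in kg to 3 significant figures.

(a) Volume: 210 m³ = 210,000 L.
(a) Available chlorine delivered: 357 g × 0.596 = 212.8 g as Cl₂.
(a) Concentration rise: 212.8 g / 210,000 L = 1.013 mg/L = 1.01 ppm.
(a) Final FC: 1.8 + 1.01 = 2.81 ppm.

(b) Volume: 94.9 m³ = 94,900 L.
(b) Alkalinity to add: (130 − 70) = 60 mg/L as CaCO₃ × 94,900 L = 5694 g as CaCO₃.
(b) Equivalents: 5694 g ÷ 50 g/eq = 113.9 eq.
(b) NaHCO₃ supplies 1 eq per mole → 113.9 mol.
(b) Mass: 113.9 mol × 84 g/mol = 9566 g.

(a) 2.81 ppm; (b) 9.57 kg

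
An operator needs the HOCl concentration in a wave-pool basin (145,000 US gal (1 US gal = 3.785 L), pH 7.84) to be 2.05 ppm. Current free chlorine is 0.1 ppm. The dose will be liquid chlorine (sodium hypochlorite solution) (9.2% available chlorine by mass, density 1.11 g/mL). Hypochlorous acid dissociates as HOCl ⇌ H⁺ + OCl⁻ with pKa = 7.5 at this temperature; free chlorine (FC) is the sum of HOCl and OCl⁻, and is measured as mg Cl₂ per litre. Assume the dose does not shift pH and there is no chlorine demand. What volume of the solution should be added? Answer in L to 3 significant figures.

34.6 L

Volume: 145,000 US gal × 3.785 L/gal = 548,825 L.
[OCl⁻]/[HOCl] = 10^(pH − pKa) = 10^(7.84 − 7.5) = 2.188; fraction as HOCl = 1/(1 + 2.188) = 0.3137.
Free chlorine required for 2.05 ppm HOCl: 2.05 / 0.3137 = 6.535 ppm.
FC to add: 6.535 − 0.1 = 6.435 mg/L as Cl₂.
Cl₂ equivalent: 6.435 mg/L × 548,825 L = 3532 g.
Product at 9.2% available Cl: 3532 / 0.092 = 38,390 g.
Volume: 38,390 g ÷ 1.11 g/mL = 34,580 mL.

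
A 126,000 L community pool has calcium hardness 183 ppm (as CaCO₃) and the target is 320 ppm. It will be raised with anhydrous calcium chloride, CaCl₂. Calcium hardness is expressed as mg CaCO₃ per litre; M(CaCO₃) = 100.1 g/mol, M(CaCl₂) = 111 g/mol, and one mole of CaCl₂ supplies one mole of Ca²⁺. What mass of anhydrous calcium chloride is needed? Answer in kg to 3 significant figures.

19.1 kg

Hardness to add: (320 − 183) = 137 mg/L as CaCO₃ × 126,000 L = 17,260 g as CaCO₃.
Moles of Ca²⁺ (1 mol Ca²⁺ ≡ 1 mol CaCO₃): 17,260 / 100.1 g/mol = 172.4 mol.
Mass of CaCl₂: 172.4 × 111 = 19,140 g.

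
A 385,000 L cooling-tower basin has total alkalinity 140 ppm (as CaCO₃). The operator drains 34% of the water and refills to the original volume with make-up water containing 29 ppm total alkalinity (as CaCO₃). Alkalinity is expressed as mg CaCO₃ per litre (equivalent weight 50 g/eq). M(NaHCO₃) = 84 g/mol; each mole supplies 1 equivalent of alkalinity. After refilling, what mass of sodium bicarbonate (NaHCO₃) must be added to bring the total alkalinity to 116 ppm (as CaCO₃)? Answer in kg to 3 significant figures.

After draining 34% and refilling: 140 × 0.66 + 29 × 0.34 = 102.26 ppm.
Deficit to target: 116 − 102.26 = 13.74 mg/L.
As CaCO₃: 13.74 mg/L × 385,000 L = 5290 g; ÷ 50 g/eq ÷ 1 = 105.8 mol NaHCO₃.
Mass: 105.8 × 84 = 8887 g.

8.89 kg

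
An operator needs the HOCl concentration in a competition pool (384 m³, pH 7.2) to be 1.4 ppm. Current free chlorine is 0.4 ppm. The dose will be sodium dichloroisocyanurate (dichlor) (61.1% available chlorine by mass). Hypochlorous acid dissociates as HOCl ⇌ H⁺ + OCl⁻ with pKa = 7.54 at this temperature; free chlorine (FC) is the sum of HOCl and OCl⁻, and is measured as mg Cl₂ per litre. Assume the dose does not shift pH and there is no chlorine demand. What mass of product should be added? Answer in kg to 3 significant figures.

Volume: 384 m³ = 384,000 L.
[OCl⁻]/[HOCl] = 10^(pH − pKa) = 10^(7.2 − 7.54) = 0.4571; fraction as HOCl = 1/(1 + 0.4571) = 0.6863.
Free chlorine required for 1.4 ppm HOCl: 1.4 / 0.6863 = 2.04 ppm.
FC to add: 2.04 − 0.4 = 1.64 mg/L as Cl₂.
Cl₂ equivalent: 1.64 mg/L × 384,000 L = 629.7 g.
Product at 61.1% available Cl: 629.7 / 0.611 = 1031 g.

1.03 kg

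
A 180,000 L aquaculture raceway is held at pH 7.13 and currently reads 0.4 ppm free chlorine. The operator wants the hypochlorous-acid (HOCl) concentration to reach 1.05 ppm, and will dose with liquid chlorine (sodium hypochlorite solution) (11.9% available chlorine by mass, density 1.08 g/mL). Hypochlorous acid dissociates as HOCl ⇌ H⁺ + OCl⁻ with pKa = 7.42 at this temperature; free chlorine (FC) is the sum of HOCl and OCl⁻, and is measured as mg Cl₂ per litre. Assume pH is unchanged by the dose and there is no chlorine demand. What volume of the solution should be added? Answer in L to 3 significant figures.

1.66 L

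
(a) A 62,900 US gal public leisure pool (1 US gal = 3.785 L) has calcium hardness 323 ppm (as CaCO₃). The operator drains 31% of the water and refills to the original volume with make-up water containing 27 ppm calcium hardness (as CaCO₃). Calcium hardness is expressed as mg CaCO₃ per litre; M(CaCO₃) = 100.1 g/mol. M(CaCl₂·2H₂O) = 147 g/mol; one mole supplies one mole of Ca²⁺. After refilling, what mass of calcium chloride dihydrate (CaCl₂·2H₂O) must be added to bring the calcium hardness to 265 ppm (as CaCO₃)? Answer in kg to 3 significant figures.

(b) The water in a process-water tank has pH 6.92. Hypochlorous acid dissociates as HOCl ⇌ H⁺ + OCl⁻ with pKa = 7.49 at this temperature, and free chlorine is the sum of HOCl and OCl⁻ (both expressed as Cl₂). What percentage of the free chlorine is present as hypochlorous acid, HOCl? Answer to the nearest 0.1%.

(a) 11.8 kg; (b) 78.8%

(a) Volume: 62,900 US gal × 3.785 L/gal = 238,076 L.
(a) After draining 31% and refilling: 323 × 0.69 + 27 × 0.31 = 231.24 ppm.
(a) Deficit to target: 265 − 231.24 = 33.76 mg/L.
(a) As CaCO₃: 33.76 mg/L × 238,076 L = 8037 g; ÷ 100.1 = 80.29 mol Ca²⁺.
(a) Mass: 80.29 × 147 = 11,800 g.

(b) [OCl⁻]/[HOCl] = 10^(pH − pKa) = 10^(6.92 − 7.49) = 10^-0.57 = 0.2692.
(b) Fraction as HOCl = 1 / (1 + 0.2692) = 0.7879.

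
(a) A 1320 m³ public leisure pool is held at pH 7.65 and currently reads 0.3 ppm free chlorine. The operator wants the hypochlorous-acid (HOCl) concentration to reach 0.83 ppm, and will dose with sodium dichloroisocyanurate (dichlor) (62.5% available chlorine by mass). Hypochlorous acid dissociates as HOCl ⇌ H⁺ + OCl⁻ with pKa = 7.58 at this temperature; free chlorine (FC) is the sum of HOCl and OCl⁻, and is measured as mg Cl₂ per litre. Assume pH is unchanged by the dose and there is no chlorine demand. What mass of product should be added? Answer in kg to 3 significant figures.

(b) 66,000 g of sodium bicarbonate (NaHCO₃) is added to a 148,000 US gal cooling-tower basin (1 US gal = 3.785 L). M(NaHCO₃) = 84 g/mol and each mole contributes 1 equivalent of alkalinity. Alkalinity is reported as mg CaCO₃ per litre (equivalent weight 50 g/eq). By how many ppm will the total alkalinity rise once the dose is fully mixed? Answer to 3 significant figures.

(a) 3.18 kg; (b) 70.1 ppm

(a) Volume: 1320 m³ = 1,320,000 L.
(a) [OCl⁻]/[HOCl] = 10^(pH − pKa) = 10^(7.65 − 7.58) = 1.175; fraction as HOCl = 1/(1 + 1.175) = 0.4598.
(a) Free chlorine required for 0.83 ppm HOCl: 0.83 / 0.4598 = 1.805 ppm.
(a) FC to add: 1.805 − 0.3 = 1.505 mg/L as Cl₂.
(a) Cl₂ equivalent: 1.505 mg/L × 1,320,000 L = 1987 g.
(a) Product at 62.5% available Cl: 1987 / 0.625 = 3179 g.

(b) Volume: 148,000 US gal × 3.785 L/gal = 560,180 L.
(b) Moles of NaHCO₃: 66,000 g ÷ 84 g/mol = 785.7 mol → 785.7 eq of alkalinity.
(b) As CaCO₃: 785.7 eq × 50 g/eq = 39,290 g.
(b) Rise: 39,290 g / 560,180 L × 1000 = 70.13 mg/L.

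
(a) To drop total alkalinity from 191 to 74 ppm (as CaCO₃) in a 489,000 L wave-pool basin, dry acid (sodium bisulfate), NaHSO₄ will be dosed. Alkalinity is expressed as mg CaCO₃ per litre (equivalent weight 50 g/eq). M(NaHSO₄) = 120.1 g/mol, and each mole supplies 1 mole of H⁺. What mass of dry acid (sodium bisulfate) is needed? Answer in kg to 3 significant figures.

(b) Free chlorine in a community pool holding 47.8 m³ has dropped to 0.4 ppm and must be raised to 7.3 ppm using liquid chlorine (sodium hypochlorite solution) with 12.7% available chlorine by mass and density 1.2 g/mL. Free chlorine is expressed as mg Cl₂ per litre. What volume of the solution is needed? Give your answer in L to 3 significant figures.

(a) Alkalinity to neutralize: (191 − 74) = 117 mg/L as CaCO₃ × 489,000 L = 57,210 g as CaCO₃.
(a) Equivalents of H⁺ required: 57,210 ÷ 50 g/eq = 1144 eq = 1144 mol NaHSO₄.
(a) Mass of NaHSO₄: 1144 × 120.1 = 137,400 g.

(b) Volume: 47.8 m³ = 47,800 L.
(b) Chlorine deficit: 7.3 − 0.4 = 6.9 ppm = 6.9 mg/L as Cl₂.
(b) Cl₂ equivalent needed: 6.9 mg/L × 47,800 L = 329,800 mg = 329.8 g.
(b) Product at 12.7% available chlorine: 329.8 / 0.127 = 2597 g.
(b) Volume at density 1.2 g/mL: 2597 g ÷ 1.2 g/mL = 2164 mL.

(a) 137 kg; (b) 2.16 L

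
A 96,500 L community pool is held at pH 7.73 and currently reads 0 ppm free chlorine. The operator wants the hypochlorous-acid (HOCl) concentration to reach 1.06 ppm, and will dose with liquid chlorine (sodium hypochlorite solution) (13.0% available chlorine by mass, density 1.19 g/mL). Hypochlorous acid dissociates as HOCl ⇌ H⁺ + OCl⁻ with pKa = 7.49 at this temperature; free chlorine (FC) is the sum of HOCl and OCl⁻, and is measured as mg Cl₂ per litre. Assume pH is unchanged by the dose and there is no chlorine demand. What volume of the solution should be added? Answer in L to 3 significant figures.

[OCl⁻]/[HOCl] = 10^(pH − pKa) = 10^(7.73 − 7.49) = 1.738; fraction as HOCl = 1/(1 + 1.738) = 0.3653.
Free chlorine required for 1.06 ppm HOCl: 1.06 / 0.3653 = 2.902 ppm.
FC to add: 2.902 − 0 = 2.902 mg/L as Cl₂.
Cl₂ equivalent: 2.902 mg/L × 96,500 L = 280 g.
Product at 13.0% available Cl: 280 / 0.13 = 2154 g.
Volume: 2154 g ÷ 1.19 g/mL = 1810 mL.

1.81 L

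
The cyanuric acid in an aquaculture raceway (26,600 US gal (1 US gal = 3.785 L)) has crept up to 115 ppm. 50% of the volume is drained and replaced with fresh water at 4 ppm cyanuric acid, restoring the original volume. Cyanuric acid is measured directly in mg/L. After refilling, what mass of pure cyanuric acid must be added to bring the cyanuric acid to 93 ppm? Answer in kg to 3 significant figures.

Volume: 26,600 US gal × 3.785 L/gal = 100,681 L.
After draining 50% and refilling: 115 × 0.50 + 4 × 0.50 = 59.5 ppm.
Deficit to target: 93 − 59.5 = 33.5 mg/L.
Mass: 33.5 mg/L × 100,681 L = 3373 g cyanuric acid.

3.37 kg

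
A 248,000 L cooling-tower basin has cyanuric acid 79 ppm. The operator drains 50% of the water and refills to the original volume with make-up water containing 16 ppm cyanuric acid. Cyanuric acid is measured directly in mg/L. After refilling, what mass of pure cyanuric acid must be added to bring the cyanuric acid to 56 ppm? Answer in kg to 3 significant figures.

After draining 50% and refilling: 79 × 0.50 + 16 × 0.50 = 47.5 ppm.
Deficit to target: 56 − 47.5 = 8.5 mg/L.
Mass: 8.5 mg/L × 248,000 L = 2108 g cyanuric acid.

2.11 kg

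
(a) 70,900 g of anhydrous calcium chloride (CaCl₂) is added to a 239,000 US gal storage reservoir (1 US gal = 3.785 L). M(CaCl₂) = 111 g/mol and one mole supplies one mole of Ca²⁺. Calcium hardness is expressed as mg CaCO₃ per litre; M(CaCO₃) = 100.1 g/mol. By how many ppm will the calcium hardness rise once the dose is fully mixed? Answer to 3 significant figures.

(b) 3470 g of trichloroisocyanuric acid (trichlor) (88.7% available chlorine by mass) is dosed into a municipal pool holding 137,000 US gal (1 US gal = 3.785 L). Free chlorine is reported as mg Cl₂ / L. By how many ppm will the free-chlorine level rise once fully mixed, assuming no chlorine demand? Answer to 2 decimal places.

(a) 70.7 ppm; (b) 5.94 ppm

(a) Volume: 239,000 US gal × 3.785 L/gal = 904,615 L.
(a) Moles of Ca²⁺: 70,900 g ÷ 111 g/mol = 638.7 mol.
(a) As CaCO₃: 638.7 mol × 100.1 g/mol = 63,940 g.
(a) Rise: 63,940 g / 904,615 L × 1000 = 70.68 mg/L.

(b) Volume: 137,000 US gal × 3.785 L/gal = 518,545 L.
(b) Available chlorine delivered: 3470 g × 0.887 = 3078 g as Cl₂.
(b) Concentration rise: 3078 g / 518,545 L = 5.936 mg/L = 5.94 ppm.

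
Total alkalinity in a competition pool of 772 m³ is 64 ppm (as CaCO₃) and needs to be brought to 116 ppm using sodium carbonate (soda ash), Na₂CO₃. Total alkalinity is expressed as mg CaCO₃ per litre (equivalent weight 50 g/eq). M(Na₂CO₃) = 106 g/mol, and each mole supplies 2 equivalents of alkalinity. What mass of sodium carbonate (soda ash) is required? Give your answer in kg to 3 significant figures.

42.6 kg

Volume: 772 m³ = 772,000 L.
Alkalinity to add: (116 − 64) = 52 mg/L as CaCO₃ × 772,000 L = 40,140 g as CaCO₃.
Equivalents: 40,140 g ÷ 50 g/eq = 802.9 eq.
Each mole of Na₂CO₃ supplies 2 eq, so 802.9 / 2 = 401.4 mol.
Mass: 401.4 mol × 106 g/mol = 42,550 g.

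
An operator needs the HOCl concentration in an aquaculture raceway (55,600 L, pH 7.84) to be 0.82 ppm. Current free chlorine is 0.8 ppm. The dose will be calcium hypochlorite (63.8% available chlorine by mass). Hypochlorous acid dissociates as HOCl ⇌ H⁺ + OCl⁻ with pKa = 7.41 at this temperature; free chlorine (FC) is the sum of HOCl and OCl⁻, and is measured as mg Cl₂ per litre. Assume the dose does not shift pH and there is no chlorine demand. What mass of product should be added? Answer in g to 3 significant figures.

194 g

[OCl⁻]/[HOCl] = 10^(pH − pKa) = 10^(7.84 − 7.41) = 2.692; fraction as HOCl = 1/(1 + 2.692) = 0.2709.
Free chlorine required for 0.82 ppm HOCl: 0.82 / 0.2709 = 3.027 ppm.
FC to add: 3.027 − 0.8 = 2.227 mg/L as Cl₂.
Cl₂ equivalent: 2.227 mg/L × 55,600 L = 123.8 g.
Product at 63.8% available Cl: 123.8 / 0.638 = 194.1 g.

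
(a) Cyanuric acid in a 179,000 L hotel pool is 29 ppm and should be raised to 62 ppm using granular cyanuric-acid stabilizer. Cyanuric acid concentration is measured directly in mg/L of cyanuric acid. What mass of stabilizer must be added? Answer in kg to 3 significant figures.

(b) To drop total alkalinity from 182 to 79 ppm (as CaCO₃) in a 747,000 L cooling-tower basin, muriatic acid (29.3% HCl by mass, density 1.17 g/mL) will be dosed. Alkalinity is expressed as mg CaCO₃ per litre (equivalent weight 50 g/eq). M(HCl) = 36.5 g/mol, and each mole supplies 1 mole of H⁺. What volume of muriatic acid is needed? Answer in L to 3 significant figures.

(a) 5.91 kg; (b) 164 L

(a) CYA to add: (62 − 29) = 33 mg/L × 179,000 L = 5907 g cyanuric acid.

(b) Alkalinity to neutralize: (182 − 79) = 103 mg/L as CaCO₃ × 747,000 L = 76,940 g as CaCO₃.
(b) Equivalents of H⁺ required: 76,940 ÷ 50 g/eq = 1539 eq = 1539 mol HCl.
(b) Mass of HCl: 1539 × 36.5 = 56,170 g.
(b) Mass of 29.3% solution: 56,170 / 0.293 = 191,700 g.
(b) Volume: 191,700 g ÷ 1.17 g/mL = 163,800 mL.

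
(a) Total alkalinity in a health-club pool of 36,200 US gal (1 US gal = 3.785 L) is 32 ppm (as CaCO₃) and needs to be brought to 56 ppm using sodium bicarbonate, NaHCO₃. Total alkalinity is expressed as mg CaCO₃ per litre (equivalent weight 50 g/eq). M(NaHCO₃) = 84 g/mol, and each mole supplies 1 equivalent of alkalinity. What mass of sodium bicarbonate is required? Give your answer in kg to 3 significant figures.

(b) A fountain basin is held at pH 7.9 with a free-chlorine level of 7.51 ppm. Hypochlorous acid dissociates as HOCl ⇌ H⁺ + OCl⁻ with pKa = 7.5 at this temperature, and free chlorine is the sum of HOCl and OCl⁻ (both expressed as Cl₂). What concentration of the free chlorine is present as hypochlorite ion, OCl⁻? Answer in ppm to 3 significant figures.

(a) 5.52 kg; (b) 5.37 ppm

(a) Volume: 36,200 US gal × 3.785 L/gal = 137,017 L.
(a) Alkalinity to add: (56 − 32) = 24 mg/L as CaCO₃ × 137,017 L = 3288 g as CaCO₃.
(a) Equivalents: 3288 g ÷ 50 g/eq = 65.77 eq.
(a) NaHCO₃ supplies 1 eq per mole → 65.77 mol.
(a) Mass: 65.77 mol × 84 g/mol = 5525 g.

(b) [OCl⁻]/[HOCl] = 10^(pH − pKa) = 10^(7.9 − 7.5) = 10^0.40 = 2.512.
(b) Fraction as HOCl = 1 / (1 + 2.512) = 0.2847.
(b) OCl⁻ = (1 − 0.2847) × 7.51 ppm = 5.372 ppm.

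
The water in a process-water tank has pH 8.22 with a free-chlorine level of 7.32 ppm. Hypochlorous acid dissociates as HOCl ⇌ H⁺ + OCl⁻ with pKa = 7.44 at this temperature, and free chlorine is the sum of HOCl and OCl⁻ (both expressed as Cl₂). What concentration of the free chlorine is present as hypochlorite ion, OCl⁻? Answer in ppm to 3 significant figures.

6.28 ppm

[OCl⁻]/[HOCl] = 10^(pH − pKa) = 10^(8.22 − 7.44) = 10^0.78 = 6.026.
Fraction as HOCl = 1 / (1 + 6.026) = 0.1423.
OCl⁻ = (1 − 0.1423) × 7.32 ppm = 6.278 ppm.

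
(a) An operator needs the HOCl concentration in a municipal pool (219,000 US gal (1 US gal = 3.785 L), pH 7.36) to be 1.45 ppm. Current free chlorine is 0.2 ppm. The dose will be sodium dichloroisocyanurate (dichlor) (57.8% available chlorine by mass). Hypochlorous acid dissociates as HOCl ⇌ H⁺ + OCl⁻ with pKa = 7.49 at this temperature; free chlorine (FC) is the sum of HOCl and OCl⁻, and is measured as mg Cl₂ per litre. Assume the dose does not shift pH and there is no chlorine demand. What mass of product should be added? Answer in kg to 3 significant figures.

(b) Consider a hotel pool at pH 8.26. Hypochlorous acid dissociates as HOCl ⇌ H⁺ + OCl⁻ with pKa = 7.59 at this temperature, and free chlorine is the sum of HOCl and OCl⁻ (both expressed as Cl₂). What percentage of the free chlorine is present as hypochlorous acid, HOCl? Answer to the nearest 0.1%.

(a) 3.33 kg; (b) 17.6%

(a) Volume: 219,000 US gal × 3.785 L/gal = 828,915 L.
(a) [OCl⁻]/[HOCl] = 10^(pH − pKa) = 10^(7.36 − 7.49) = 0.7413; fraction as HOCl = 1/(1 + 0.7413) = 0.5743.
(a) Free chlorine required for 1.45 ppm HOCl: 1.45 / 0.5743 = 2.525 ppm.
(a) FC to add: 2.525 − 0.2 = 2.325 mg/L as Cl₂.
(a) Cl₂ equivalent: 2.325 mg/L × 828,915 L = 1927 g.
(a) Product at 57.8% available Cl: 1927 / 0.578 = 3334 g.

(b) [OCl⁻]/[HOCl] = 10^(pH − pKa) = 10^(8.26 − 7.59) = 10^0.67 = 4.677.
(b) Fraction as HOCl = 1 / (1 + 4.677) = 0.1761.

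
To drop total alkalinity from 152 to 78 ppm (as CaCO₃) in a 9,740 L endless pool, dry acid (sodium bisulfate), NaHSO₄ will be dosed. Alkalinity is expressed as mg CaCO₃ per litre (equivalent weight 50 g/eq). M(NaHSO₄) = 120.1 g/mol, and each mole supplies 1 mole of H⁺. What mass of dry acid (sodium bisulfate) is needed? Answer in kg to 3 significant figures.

1.73 kg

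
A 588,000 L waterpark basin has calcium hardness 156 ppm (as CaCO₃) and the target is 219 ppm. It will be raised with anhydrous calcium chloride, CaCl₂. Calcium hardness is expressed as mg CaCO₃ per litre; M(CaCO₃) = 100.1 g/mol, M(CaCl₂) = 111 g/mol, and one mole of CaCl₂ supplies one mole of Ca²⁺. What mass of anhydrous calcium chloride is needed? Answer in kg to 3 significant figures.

41.1 kg

Hardness to add: (219 − 156) = 63 mg/L as CaCO₃ × 588,000 L = 37,040 g as CaCO₃.
Moles of Ca²⁺ (1 mol Ca²⁺ ≡ 1 mol CaCO₃): 37,040 / 100.1 g/mol = 370.1 mol.
Mass of CaCl₂: 370.1 × 111 = 41,080 g.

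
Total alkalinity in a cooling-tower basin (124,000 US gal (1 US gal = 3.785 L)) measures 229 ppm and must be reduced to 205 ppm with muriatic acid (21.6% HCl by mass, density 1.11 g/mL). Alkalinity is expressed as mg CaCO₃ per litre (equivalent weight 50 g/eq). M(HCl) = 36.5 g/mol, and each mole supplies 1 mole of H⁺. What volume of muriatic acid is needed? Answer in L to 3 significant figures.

Volume: 124,000 US gal × 3.785 L/gal = 469,340 L.
Alkalinity to neutralize: (229 − 205) = 24 mg/L as CaCO₃ × 469,340 L = 11,260 g as CaCO₃.
Equivalents of H⁺ required: 11,260 ÷ 50 g/eq = 225.3 eq = 225.3 mol HCl.
Mass of HCl: 225.3 × 36.5 = 8223 g.
Mass of 21.6% solution: 8223 / 0.216 = 38,070 g.
Volume: 38,070 g ÷ 1.11 g/mL = 34,300 mL.

34.3 L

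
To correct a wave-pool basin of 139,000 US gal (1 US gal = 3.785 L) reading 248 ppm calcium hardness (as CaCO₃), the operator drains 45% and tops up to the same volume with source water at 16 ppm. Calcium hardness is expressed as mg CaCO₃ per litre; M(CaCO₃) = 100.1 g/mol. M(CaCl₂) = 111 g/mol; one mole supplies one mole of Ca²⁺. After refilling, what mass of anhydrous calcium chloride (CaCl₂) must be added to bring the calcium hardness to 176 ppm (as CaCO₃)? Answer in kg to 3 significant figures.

Volume: 139,000 US gal × 3.785 L/gal = 526,115 L.
After draining 45% and refilling: 248 × 0.55 + 16 × 0.45 = 143.6 ppm.
Deficit to target: 176 − 143.6 = 32.4 mg/L.
As CaCO₃: 32.4 mg/L × 526,115 L = 17,050 g; ÷ 100.1 = 170.3 mol Ca²⁺.
Mass: 170.3 × 111 = 18,900 g.

18.9 kg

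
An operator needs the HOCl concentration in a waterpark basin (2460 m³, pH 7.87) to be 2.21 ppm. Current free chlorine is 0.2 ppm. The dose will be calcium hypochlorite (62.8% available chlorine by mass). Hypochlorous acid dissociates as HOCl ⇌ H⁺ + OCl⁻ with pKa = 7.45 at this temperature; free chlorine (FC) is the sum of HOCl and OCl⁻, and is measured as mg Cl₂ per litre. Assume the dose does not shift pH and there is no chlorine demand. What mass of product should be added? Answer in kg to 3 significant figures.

30.6 kg

Volume: 2460 m³ = 2,460,000 L.
[OCl⁻]/[HOCl] = 10^(pH − pKa) = 10^(7.87 − 7.45) = 2.63; fraction as HOCl = 1/(1 + 2.63) = 0.2755.
Free chlorine required for 2.21 ppm HOCl: 2.21 / 0.2755 = 8.023 ppm.
FC to add: 8.023 − 0.2 = 7.823 mg/L as Cl₂.
Cl₂ equivalent: 7.823 mg/L × 2,460,000 L = 19,240 g.
Product at 62.8% available Cl: 19,240 / 0.628 = 30,640 g.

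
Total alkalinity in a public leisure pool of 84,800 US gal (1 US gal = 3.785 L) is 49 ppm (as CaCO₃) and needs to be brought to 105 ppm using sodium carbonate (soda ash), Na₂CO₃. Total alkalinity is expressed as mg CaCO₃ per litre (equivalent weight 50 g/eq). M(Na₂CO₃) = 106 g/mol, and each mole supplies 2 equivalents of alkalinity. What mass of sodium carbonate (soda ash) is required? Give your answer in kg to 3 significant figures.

19.1 kg

Volume: 84,800 US gal × 3.785 L/gal = 320,968 L.
Alkalinity to add: (105 − 49) = 56 mg/L as CaCO₃ × 320,968 L = 17,970 g as CaCO₃.
Equivalents: 17,970 g ÷ 50 g/eq = 359.5 eq.
Each mole of Na₂CO₃ supplies 2 eq, so 359.5 / 2 = 179.7 mol.
Mass: 179.7 mol × 106 g/mol = 19,050 g.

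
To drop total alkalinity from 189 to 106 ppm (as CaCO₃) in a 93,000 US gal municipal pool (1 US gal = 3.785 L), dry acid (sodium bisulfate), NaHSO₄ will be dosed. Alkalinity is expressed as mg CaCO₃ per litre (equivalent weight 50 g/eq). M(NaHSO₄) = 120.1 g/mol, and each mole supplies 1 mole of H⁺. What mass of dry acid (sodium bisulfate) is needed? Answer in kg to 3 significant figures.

Volume: 93,000 US gal × 3.785 L/gal = 352,005 L.
Alkalinity to neutralize: (189 − 106) = 83 mg/L as CaCO₃ × 352,005 L = 29,220 g as CaCO₃.
Equivalents of H⁺ required: 29,220 ÷ 50 g/eq = 584.3 eq = 584.3 mol NaHSO₄.
Mass of NaHSO₄: 584.3 × 120.1 = 70,180 g.

70.2 kg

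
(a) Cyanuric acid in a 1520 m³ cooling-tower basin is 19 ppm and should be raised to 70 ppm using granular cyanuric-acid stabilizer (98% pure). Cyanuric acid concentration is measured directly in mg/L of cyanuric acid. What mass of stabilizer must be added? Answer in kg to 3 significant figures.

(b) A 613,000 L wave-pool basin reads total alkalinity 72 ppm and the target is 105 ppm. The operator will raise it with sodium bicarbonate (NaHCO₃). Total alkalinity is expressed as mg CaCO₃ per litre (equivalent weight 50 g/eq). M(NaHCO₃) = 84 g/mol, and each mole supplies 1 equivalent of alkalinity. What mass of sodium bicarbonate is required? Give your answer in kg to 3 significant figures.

(a) Volume: 1520 m³ = 1,520,000 L.
(a) CYA to add: (70 − 19) = 51 mg/L × 1,520,000 L = 77,520 g cyanuric acid.
(a) At 98% purity: 77,520 / 0.98 = 79,100 g product.

(b) Alkalinity to add: (105 − 72) = 33 mg/L as CaCO₃ × 613,000 L = 20,230 g as CaCO₃.
(b) Equivalents: 20,230 g ÷ 50 g/eq = 404.6 eq.
(b) NaHCO₃ supplies 1 eq per mole → 404.6 mol.
(b) Mass: 404.6 mol × 84 g/mol = 33,980 g.

(a) 79.1 kg; (b) 34.0 kg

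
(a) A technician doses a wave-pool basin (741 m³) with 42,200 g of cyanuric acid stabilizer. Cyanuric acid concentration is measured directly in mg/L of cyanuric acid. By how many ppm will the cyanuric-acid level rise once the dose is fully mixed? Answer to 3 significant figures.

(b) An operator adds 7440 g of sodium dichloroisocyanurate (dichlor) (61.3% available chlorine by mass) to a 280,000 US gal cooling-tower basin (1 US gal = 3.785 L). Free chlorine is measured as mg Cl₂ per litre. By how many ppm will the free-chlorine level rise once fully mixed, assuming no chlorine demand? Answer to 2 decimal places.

(a) 57.0 ppm; (b) 4.30 ppm

(a) Volume: 741 m³ = 741,000 L.
(a) Rise: 42,200 g / 741,000 L × 1000 = 56.95 mg/L.

(b) Volume: 280,000 US gal × 3.785 L/gal = 1,059,800 L.
(b) Available chlorine delivered: 7440 g × 0.613 = 4561 g as Cl₂.
(b) Concentration rise: 4561 g / 1,059,800 L = 4.303 mg/L = 4.30 ppm.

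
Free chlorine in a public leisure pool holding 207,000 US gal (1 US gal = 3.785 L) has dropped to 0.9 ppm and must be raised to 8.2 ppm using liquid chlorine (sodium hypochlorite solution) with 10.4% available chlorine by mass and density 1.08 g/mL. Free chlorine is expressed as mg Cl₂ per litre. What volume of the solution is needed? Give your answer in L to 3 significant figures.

50.9 L

Volume: 207,000 US gal × 3.785 L/gal = 783,495 L.
Chlorine deficit: 8.2 − 0.9 = 7.3 ppm = 7.3 mg/L as Cl₂.
Cl₂ equivalent needed: 7.3 mg/L × 783,495 L = 5,720,000 mg = 5720 g.
Product at 10.4% available chlorine: 5720 / 0.104 = 55,000 g.
Volume at density 1.08 g/mL: 55,000 g ÷ 1.08 g/mL = 50,920 mL.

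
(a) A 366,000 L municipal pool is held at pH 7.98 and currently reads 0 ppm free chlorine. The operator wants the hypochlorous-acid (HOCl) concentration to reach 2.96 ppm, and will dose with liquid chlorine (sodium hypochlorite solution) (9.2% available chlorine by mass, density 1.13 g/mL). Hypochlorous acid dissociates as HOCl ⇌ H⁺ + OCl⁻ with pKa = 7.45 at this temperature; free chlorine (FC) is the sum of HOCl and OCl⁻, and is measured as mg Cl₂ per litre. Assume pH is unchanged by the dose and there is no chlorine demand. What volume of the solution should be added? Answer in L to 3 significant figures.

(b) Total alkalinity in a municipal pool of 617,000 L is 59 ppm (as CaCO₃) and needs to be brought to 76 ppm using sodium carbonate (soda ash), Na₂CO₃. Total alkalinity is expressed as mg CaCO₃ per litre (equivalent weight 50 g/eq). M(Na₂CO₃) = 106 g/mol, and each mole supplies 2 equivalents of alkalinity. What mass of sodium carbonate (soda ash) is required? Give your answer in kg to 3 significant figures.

(a) 45.7 L; (b) 11.1 kg

(a) [OCl⁻]/[HOCl] = 10^(pH − pKa) = 10^(7.98 − 7.45) = 3.388; fraction as HOCl = 1/(1 + 3.388) = 0.2279.
(a) Free chlorine required for 2.96 ppm HOCl: 2.96 / 0.2279 = 12.99 ppm.
(a) FC to add: 12.99 − 0 = 12.99 mg/L as Cl₂.
(a) Cl₂ equivalent: 12.99 mg/L × 366,000 L = 4754 g.
(a) Product at 9.2% available Cl: 4754 / 0.092 = 51,680 g.
(a) Volume: 51,680 g ÷ 1.13 g/mL = 45,730 mL.

(b) Alkalinity to add: (76 − 59) = 17 mg/L as CaCO₃ × 617,000 L = 10,490 g as CaCO₃.
(b) Equivalents: 10,490 g ÷ 50 g/eq = 209.8 eq.
(b) Each mole of Na₂CO₃ supplies 2 eq, so 209.8 / 2 = 104.9 mol.
(b) Mass: 104.9 mol × 106 g/mol = 11,120 g.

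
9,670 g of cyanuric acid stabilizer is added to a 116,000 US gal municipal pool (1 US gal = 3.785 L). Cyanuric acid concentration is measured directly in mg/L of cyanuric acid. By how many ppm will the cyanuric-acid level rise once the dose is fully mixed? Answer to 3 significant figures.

22.0 ppm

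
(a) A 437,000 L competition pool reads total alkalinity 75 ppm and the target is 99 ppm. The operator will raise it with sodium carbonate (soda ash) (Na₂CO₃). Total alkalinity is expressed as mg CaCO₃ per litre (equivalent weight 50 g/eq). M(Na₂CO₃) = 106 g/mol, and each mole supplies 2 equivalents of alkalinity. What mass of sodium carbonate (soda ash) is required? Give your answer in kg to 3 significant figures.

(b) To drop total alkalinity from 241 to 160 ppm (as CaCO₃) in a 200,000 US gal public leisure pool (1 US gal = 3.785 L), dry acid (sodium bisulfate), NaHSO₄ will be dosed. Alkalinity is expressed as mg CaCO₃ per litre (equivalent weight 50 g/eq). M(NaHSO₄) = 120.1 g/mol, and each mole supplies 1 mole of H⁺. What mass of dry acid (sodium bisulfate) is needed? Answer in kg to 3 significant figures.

(a) Alkalinity to add: (99 − 75) = 24 mg/L as CaCO₃ × 437,000 L = 10,490 g as CaCO₃.
(a) Equivalents: 10,490 g ÷ 50 g/eq = 209.8 eq.
(a) Each mole of Na₂CO₃ supplies 2 eq, so 209.8 / 2 = 104.9 mol.
(a) Mass: 104.9 mol × 106 g/mol = 11,120 g.

(b) Volume: 200,000 US gal × 3.785 L/gal = 757,000 L.
(b) Alkalinity to neutralize: (241 − 160) = 81 mg/L as CaCO₃ × 757,000 L = 61,320 g as CaCO₃.
(b) Equivalents of H⁺ required: 61,320 ÷ 50 g/eq = 1226 eq = 1226 mol NaHSO₄.
(b) Mass of NaHSO₄: 1226 × 120.1 = 147,300 g.

(a) 11.1 kg; (b) 147 kg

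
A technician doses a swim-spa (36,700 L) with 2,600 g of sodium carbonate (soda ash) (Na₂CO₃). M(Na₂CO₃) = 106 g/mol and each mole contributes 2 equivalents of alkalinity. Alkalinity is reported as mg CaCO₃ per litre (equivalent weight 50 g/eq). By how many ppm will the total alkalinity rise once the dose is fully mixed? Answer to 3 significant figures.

66.8 ppm

Moles of Na₂CO₃: 2,600 g ÷ 106 g/mol = 24.53 mol → 49.06 eq of alkalinity.
As CaCO₃: 49.06 eq × 50 g/eq = 2453 g.
Rise: 2453 g / 36,700 L × 1000 = 66.83 mg/L.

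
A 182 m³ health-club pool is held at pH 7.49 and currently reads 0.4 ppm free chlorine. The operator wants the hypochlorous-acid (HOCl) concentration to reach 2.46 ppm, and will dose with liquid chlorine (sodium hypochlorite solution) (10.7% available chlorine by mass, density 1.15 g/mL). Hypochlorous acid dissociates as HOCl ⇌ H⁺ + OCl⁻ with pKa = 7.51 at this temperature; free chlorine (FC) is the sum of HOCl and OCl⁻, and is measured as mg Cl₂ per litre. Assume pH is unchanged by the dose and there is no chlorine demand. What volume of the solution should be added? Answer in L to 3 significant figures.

6.52 L

Volume: 182 m³ = 182,000 L.
[OCl⁻]/[HOCl] = 10^(pH − pKa) = 10^(7.49 − 7.51) = 0.955; fraction as HOCl = 1/(1 + 0.955) = 0.5115.
Free chlorine required for 2.46 ppm HOCl: 2.46 / 0.5115 = 4.809 ppm.
FC to add: 4.809 − 0.4 = 4.409 mg/L as Cl₂.
Cl₂ equivalent: 4.409 mg/L × 182,000 L = 802.5 g.
Product at 10.7% available Cl: 802.5 / 0.107 = 7500 g.
Volume: 7500 g ÷ 1.15 g/mL = 6522 mL.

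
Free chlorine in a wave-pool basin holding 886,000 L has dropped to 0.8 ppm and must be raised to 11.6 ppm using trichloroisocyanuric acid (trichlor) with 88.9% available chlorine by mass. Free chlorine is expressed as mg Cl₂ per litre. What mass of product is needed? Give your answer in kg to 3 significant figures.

Chlorine deficit: 11.6 − 0.8 = 10.8 ppm = 10.8 mg/L as Cl₂.
Cl₂ equivalent needed: 10.8 mg/L × 886,000 L = 9,569,000 mg = 9569 g.
Product at 88.9% available chlorine: 9569 / 0.889 = 10,760 g.

10.8 kg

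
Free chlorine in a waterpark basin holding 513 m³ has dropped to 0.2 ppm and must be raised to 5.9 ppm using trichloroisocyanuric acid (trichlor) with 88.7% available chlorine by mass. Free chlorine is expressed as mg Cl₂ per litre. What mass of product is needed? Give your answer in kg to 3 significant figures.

Volume: 513 m³ = 513,000 L.
Chlorine deficit: 5.9 − 0.2 = 5.7 ppm = 5.7 mg/L as Cl₂.
Cl₂ equivalent needed: 5.7 mg/L × 513,000 L = 2,924,000 mg = 2924 g.
Product at 88.7% available chlorine: 2924 / 0.887 = 3297 g.

3.30 kg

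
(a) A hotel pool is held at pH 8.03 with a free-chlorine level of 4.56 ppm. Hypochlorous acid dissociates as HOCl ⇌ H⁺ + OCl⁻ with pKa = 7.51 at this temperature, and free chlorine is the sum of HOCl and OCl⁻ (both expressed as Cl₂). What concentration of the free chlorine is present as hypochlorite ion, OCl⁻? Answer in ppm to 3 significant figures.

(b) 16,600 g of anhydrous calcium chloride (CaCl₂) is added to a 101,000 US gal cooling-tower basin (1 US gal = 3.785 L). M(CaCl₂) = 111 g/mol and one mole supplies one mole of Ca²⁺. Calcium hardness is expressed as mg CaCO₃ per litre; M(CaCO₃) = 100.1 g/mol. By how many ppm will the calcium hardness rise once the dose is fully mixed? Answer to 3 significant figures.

(a) 3.50 ppm; (b) 39.2 ppm

(a) [OCl⁻]/[HOCl] = 10^(pH − pKa) = 10^(8.03 − 7.51) = 10^0.52 = 3.311.
(a) Fraction as HOCl = 1 / (1 + 3.311) = 0.2319.
(a) OCl⁻ = (1 − 0.2319) × 4.56 ppm = 3.502 ppm.

(b) Volume: 101,000 US gal × 3.785 L/gal = 382,285 L.
(b) Moles of Ca²⁺: 16,600 g ÷ 111 g/mol = 149.5 mol.
(b) As CaCO₃: 149.5 mol × 100.1 g/mol = 14,970 g.
(b) Rise: 14,970 g / 382,285 L × 1000 = 39.16 mg/L.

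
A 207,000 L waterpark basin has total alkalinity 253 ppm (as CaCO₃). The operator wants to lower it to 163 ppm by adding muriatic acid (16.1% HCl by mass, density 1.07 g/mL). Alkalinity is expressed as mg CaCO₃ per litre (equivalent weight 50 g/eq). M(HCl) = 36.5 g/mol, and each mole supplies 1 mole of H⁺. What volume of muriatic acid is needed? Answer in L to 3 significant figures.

Alkalinity to neutralize: (253 − 163) = 90 mg/L as CaCO₃ × 207,000 L = 18,630 g as CaCO₃.
Equivalents of H⁺ required: 18,630 ÷ 50 g/eq = 372.6 eq = 372.6 mol HCl.
Mass of HCl: 372.6 × 36.5 = 13,600 g.
Mass of 16.1% solution: 13,600 / 0.161 = 84,470 g.
Volume: 84,470 g ÷ 1.07 g/mL = 78,950 mL.

78.9 L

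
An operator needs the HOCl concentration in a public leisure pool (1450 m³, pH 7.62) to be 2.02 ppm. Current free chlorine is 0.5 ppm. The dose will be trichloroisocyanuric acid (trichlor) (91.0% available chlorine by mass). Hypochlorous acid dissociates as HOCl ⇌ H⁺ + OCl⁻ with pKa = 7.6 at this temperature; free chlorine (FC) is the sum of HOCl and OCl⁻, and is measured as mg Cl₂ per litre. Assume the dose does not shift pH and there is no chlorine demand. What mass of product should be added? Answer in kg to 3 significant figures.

5.79 kg

Volume: 1450 m³ = 1,450,000 L.
[OCl⁻]/[HOCl] = 10^(pH − pKa) = 10^(7.62 − 7.6) = 1.047; fraction as HOCl = 1/(1 + 1.047) = 0.4885.
Free chlorine required for 2.02 ppm HOCl: 2.02 / 0.4885 = 4.135 ppm.
FC to add: 4.135 − 0.5 = 3.635 mg/L as Cl₂.
Cl₂ equivalent: 3.635 mg/L × 1,450,000 L = 5271 g.
Product at 91.0% available Cl: 5271 / 0.91 = 5792 g.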